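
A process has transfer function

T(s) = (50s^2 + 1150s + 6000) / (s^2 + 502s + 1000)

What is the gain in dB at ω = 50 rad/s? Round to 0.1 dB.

14.4 dB

Substitute s = j50:
Numerator: 50(j50)^2 + 1150(j50) + 6000 = -119000 + j57500
Denominator: (j50)^2 + 502(j50) + 1000 = -1500 + j25100
|N| = √(119000² + 57500²) ≈ 1.3216e+05, ∠N ≈ 154.21°
|D| = √(1500² + 25100²) ≈ 25145, ∠D ≈ 93.42°
|T| = 1.3216e+05 / 25145 ≈ 5.2559
Gain = 20 log₁₀(5.2559) ≈ 14.41 dB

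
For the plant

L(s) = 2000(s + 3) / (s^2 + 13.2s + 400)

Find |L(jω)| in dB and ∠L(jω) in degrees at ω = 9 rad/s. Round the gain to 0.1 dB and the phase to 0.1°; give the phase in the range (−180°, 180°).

At s = jω = j9:
zero (s+3): 3 + j9 → |·| = √(3²+9²) = √90 ≈ 9.4868, ∠ = arctan(9/3) ≈ 71.57°
quadratic: (j9)² + 13.2·j9 + 400 = 319 + j118.8 → |·| ≈ 340.4, ∠ ≈ 20.43°
|L| = 2000 · 9.4868 / 340.4 ≈ 55.739
Gain = 20 log₁₀(55.739) ≈ 34.92 dB
∠L = 71.57° − 20.43° = 51.14°

34.9 dB, 51.1°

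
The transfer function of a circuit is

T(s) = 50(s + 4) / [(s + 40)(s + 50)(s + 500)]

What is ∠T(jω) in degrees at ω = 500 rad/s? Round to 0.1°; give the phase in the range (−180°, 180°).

-125.2°

At s = jω = j500:
zero (s+4): 4 + j500 → |·| = √(4²+500²) = √250016 ≈ 500.02, ∠ = arctan(500/4) ≈ 89.54°
pole (s+40): 40 + j500 → |·| = √(40²+500²) = √251600 ≈ 501.6, ∠ = arctan(500/40) ≈ 85.43°
pole (s+50): 50 + j500 → |·| = √(50²+500²) = √252500 ≈ 502.49, ∠ = arctan(500/50) ≈ 84.29°
pole (s+500): 500 + j500 → |·| = √(500²+500²) = √500000 ≈ 707.11, ∠ = arctan(500/500) ≈ 45.00°
∠T = 89.54° − 214.72° = -125.18°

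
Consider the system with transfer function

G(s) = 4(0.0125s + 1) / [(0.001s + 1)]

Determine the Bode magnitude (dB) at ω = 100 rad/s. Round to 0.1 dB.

At ω = 100 rad/s:
zero (1 + j100·0.0125) = 1 + j1.25 → |·| ≈ 1.6008, ∠ ≈ 51.34°
pole (1 + j100·0.001) = 1 + j0.1 → |·| ≈ 1.005, ∠ ≈ 5.71°
|G| = 4 · 1.6008 / (1.005) ≈ 6.3713
Gain = 20 log₁₀(6.3713) ≈ 16.08 dB

16.1 dB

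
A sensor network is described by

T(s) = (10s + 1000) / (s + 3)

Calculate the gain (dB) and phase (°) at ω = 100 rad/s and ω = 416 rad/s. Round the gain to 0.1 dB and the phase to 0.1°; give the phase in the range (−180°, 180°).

ω = 100: 23.0 dB, -43.3°; ω = 416: 20.2 dB, -13.1°

Substitute s = j100:
Numerator: 10(j100) + 1000 = 1000 + j1000
Denominator: (j100) + 3 = 3 + j100
|N| = √(1000² + 1000²) ≈ 1414.2, ∠N ≈ 45.00°
|D| = √(3² + 100²) ≈ 100.04, ∠D ≈ 88.28°
|T| = 1414.2 / 100.04 ≈ 14.136
Gain = 20 log₁₀(14.136) ≈ 23.01 dB
∠T = 45.00° − 88.28° = -43.28°

Substitute s = j416:
Numerator: 10(j416) + 1000 = 1000 + j4160
Denominator: (j416) + 3 = 3 + j416
|N| = √(1000² + 4160²) ≈ 4278.5, ∠N ≈ 76.48°
|D| = √(3² + 416²) ≈ 416.01, ∠D ≈ 89.59°
|T| = 4278.5 / 416.01 ≈ 10.285
Gain = 20 log₁₀(10.285) ≈ 20.24 dB
∠T = 76.48° − 89.59° = -13.11°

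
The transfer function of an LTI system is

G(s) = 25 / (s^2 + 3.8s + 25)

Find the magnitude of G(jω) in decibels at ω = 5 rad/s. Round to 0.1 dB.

At s = jω = j5:
quadratic: (j5)² + 3.8·j5 + 25 = 0 + j19 → |·| ≈ 19, ∠ ≈ 90.00°
|G| = 25 / 19 ≈ 1.3158
Gain = 20 log₁₀(1.3158) ≈ 2.38 dB

2.4 dB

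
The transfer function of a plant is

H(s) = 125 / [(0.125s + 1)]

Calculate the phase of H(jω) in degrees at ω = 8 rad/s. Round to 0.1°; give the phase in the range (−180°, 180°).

-45.0°

At ω = 8 rad/s:
pole (1 + j8·0.125) = 1 + j1 → |·| ≈ 1.4142, ∠ ≈ 45.00°
∠H = (0°) − (45.00°) = -45.00°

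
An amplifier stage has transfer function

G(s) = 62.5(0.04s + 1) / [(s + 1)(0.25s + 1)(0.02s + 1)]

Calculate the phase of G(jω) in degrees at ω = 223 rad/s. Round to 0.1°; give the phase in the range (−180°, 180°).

At ω = 223 rad/s:
zero (1 + j223·0.04) = 1 + j8.92 → |·| ≈ 8.9759, ∠ ≈ 83.60°
pole (1 + j223·1) = 1 + j223 → |·| ≈ 223, ∠ ≈ 89.74°
pole (1 + j223·0.25) = 1 + j55.75 → |·| ≈ 55.759, ∠ ≈ 88.97°
pole (1 + j223·0.02) = 1 + j4.46 → |·| ≈ 4.5707, ∠ ≈ 77.36°
∠G = (83.60°) − (89.74° + 88.97° + 77.36°) = -172.47°

-172.5°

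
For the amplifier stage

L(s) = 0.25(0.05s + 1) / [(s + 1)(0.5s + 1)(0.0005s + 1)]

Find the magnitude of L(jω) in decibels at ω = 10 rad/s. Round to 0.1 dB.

At ω = 10 rad/s:
zero (1 + j10·0.05) = 1 + j0.5 → |·| ≈ 1.118, ∠ ≈ 26.57°
pole (1 + j10·1) = 1 + j10 → |·| ≈ 10.05, ∠ ≈ 84.29°
pole (1 + j10·0.5) = 1 + j5 → |·| ≈ 5.099, ∠ ≈ 78.69°
pole (1 + j10·0.0005) = 1 + j0.005 → |·| ≈ 1, ∠ ≈ 0.29°
|L| = 0.25 · 1.118 / (10.05 · 5.099 · 1) ≈ 0.0054542
Gain = 20 log₁₀(0.0054542) ≈ -45.27 dB

-45.3 dB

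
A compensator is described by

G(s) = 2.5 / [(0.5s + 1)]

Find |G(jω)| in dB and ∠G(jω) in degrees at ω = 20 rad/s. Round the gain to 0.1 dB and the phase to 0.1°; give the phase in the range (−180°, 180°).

At ω = 20 rad/s:
pole (1 + j20·0.5) = 1 + j10 → |·| ≈ 10.05, ∠ ≈ 84.29°
|G| = 2.5 · 1 / (10.05) ≈ 0.24876
Gain = 20 log₁₀(0.24876) ≈ -12.08 dB
∠G = (0°) − (84.29°) = -84.29°

-12.1 dB, -84.3°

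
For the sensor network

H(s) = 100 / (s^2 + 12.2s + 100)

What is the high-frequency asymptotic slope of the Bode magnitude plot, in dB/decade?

-40 dB/decade

Each pole contributes −20 dB/decade at high frequency; each zero contributes +20 dB/decade.
Net: 0 zero(s) − 2 pole(s) → -40 dB/decade.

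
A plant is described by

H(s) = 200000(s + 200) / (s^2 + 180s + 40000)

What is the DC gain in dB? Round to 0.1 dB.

60.0 dB

H(0) = 200000·200 / 40000 = 1000
20 log₁₀(1000) ≈ 60.00 dB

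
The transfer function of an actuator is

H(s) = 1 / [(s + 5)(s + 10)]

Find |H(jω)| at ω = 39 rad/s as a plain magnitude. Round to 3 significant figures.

At s = jω = j39:
pole (s+5): 5 + j39 → |·| = √(5²+39²) = √1546 ≈ 39.319, ∠ = arctan(39/5) ≈ 82.69°
pole (s+10): 10 + j39 → |·| = √(10²+39²) = √1621 ≈ 40.262, ∠ = arctan(39/10) ≈ 75.62°
|H| = 1 / 1583.1 ≈ 0.00063167

0.000632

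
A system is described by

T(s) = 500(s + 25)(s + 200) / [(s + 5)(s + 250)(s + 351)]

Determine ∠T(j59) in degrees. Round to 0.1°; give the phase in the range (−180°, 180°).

At s = jω = j59:
zero (s+25): 25 + j59 → |·| = √(25²+59²) = √4106 ≈ 64.078, ∠ = arctan(59/25) ≈ 67.04°
zero (s+200): 200 + j59 → |·| = √(200²+59²) = √43481 ≈ 208.52, ∠ = arctan(59/200) ≈ 16.44°
pole (s+5): 5 + j59 → |·| = √(5²+59²) = √3506 ≈ 59.211, ∠ = arctan(59/5) ≈ 85.16°
pole (s+250): 250 + j59 → |·| = √(250²+59²) = √65981 ≈ 256.87, ∠ = arctan(59/250) ≈ 13.28°
pole (s+351): 351 + j59 → |·| = √(351²+59²) = √126682 ≈ 355.92, ∠ = arctan(59/351) ≈ 9.54°
∠T = 83.48° − 107.98° = -24.50°

-24.5°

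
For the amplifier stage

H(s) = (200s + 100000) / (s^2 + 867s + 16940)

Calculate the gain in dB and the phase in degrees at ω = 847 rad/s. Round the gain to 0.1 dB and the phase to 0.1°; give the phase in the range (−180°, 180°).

-14.3 dB, -74.2°

Substitute s = j847:
Numerator: 200(j847) + 100000 = 100000 + j169400
Denominator: (j847)^2 + 867(j847) + 16940 = -700469 + j734349
|N| = √(100000² + 169400²) ≈ 1.9671e+05, ∠N ≈ 59.45°
|D| = √(700469² + 734349²) ≈ 1.0149e+06, ∠D ≈ 133.65°
|H| = 1.9671e+05 / 1.0149e+06 ≈ 0.19382
Gain = 20 log₁₀(0.19382) ≈ -14.25 dB
∠H = 59.45° − 133.65° = -74.20°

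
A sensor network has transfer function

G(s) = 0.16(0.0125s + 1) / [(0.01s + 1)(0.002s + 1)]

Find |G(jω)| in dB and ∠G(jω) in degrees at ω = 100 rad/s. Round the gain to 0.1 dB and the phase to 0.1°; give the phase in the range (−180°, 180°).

At ω = 100 rad/s:
zero (1 + j100·0.0125) = 1 + j1.25 → |·| ≈ 1.6008, ∠ ≈ 51.34°
pole (1 + j100·0.01) = 1 + j1 → |·| ≈ 1.4142, ∠ ≈ 45.00°
pole (1 + j100·0.002) = 1 + j0.2 → |·| ≈ 1.0198, ∠ ≈ 11.31°
|G| = 0.16 · 1.6008 / (1.4142 · 1.0198) ≈ 0.1776
Gain = 20 log₁₀(0.1776) ≈ -15.01 dB
∠G = (51.34°) − (45.00° + 11.31°) = -4.97°

-15.0 dB, -5.0°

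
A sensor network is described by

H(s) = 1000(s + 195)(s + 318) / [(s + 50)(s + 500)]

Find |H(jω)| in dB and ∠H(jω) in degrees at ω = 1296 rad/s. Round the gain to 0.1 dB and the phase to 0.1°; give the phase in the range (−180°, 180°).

59.7 dB, 1.0°

At s = jω = j1296:
zero (s+195): 195 + j1296 → |·| = √(195²+1296²) = √1717641 ≈ 1310.6, ∠ = arctan(1296/195) ≈ 81.44°
zero (s+318): 318 + j1296 → |·| = √(318²+1296²) = √1780740 ≈ 1334.4, ∠ = arctan(1296/318) ≈ 76.21°
pole (s+50): 50 + j1296 → |·| = √(50²+1296²) = √1682116 ≈ 1297, ∠ = arctan(1296/50) ≈ 87.79°
pole (s+500): 500 + j1296 → |·| = √(500²+1296²) = √1929616 ≈ 1389.1, ∠ = arctan(1296/500) ≈ 68.90°
|H| = 1000 · 1.7489e+06 / 1.8017e+06 ≈ 970.69
Gain = 20 log₁₀(970.69) ≈ 59.74 dB
∠H = 157.65° − 156.69° = 0.96°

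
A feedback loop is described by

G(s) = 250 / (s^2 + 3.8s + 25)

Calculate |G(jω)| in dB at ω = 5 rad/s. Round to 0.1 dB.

At s = jω = j5:
quadratic: (j5)² + 3.8·j5 + 25 = 0 + j19 → |·| ≈ 19, ∠ ≈ 90.00°
|G| = 250 / 19 ≈ 13.158
Gain = 20 log₁₀(13.158) ≈ 22.38 dB

22.4 dB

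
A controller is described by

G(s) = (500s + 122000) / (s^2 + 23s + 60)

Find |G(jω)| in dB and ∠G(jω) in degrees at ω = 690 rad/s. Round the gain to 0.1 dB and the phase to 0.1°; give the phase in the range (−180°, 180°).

-2.3 dB, -107.6°

Substitute s = j690:
Numerator: 500(j690) + 122000 = 122000 + j345000
Denominator: (j690)^2 + 23(j690) + 60 = -476040 + j15870
|N| = √(122000² + 345000²) ≈ 3.6594e+05, ∠N ≈ 70.53°
|D| = √(476040² + 15870²) ≈ 4.763e+05, ∠D ≈ 178.09°
|G| = 3.6594e+05 / 4.763e+05 ≈ 0.7683
Gain = 20 log₁₀(0.7683) ≈ -2.29 dB
∠G = 70.53° − 178.09° = -107.56°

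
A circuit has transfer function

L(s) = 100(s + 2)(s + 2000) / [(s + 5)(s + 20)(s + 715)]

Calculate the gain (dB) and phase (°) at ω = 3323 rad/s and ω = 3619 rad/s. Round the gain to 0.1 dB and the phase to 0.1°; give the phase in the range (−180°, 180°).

ω = 3323: -29.3 dB, -108.5°; ω = 3619: -30.2 dB, -107.4°

At s = jω = j3323:
zero (s+2): 2 + j3323 → |·| = √(2²+3323²) = √11042333 ≈ 3323, ∠ = arctan(3323/2) ≈ 89.97°
zero (s+2000): 2000 + j3323 → |·| = √(2000²+3323²) = √15042329 ≈ 3878.4, ∠ = arctan(3323/2000) ≈ 58.96°
pole (s+5): 5 + j3323 → |·| = √(5²+3323²) = √11042354 ≈ 3323, ∠ = arctan(3323/5) ≈ 89.91°
pole (s+20): 20 + j3323 → |·| = √(20²+3323²) = √11042729 ≈ 3323.1, ∠ = arctan(3323/20) ≈ 89.66°
pole (s+715): 715 + j3323 → |·| = √(715²+3323²) = √11553554 ≈ 3399.1, ∠ = arctan(3323/715) ≈ 77.86°
|L| = 100 · 1.2888e+07 / 3.7535e+10 ≈ 0.034336
Gain = 20 log₁₀(0.034336) ≈ -29.29 dB
∠L = 148.93° − 257.43° = -108.50°

At s = jω = j3619:
zero (s+2): 2 + j3619 → |·| = √(2²+3619²) = √13097165 ≈ 3619, ∠ = arctan(3619/2) ≈ 89.97°
zero (s+2000): 2000 + j3619 → |·| = √(2000²+3619²) = √17097161 ≈ 4134.9, ∠ = arctan(3619/2000) ≈ 61.07°
pole (s+5): 5 + j3619 → |·| = √(5²+3619²) = √13097186 ≈ 3619, ∠ = arctan(3619/5) ≈ 89.92°
pole (s+20): 20 + j3619 → |·| = √(20²+3619²) = √13097561 ≈ 3619.1, ∠ = arctan(3619/20) ≈ 89.68°
pole (s+715): 715 + j3619 → |·| = √(715²+3619²) = √13608386 ≈ 3689, ∠ = arctan(3619/715) ≈ 78.82°
|L| = 100 · 1.4964e+07 / 4.8317e+10 ≈ 0.03097
Gain = 20 log₁₀(0.03097) ≈ -30.18 dB
∠L = 151.04° − 258.42° = -107.38°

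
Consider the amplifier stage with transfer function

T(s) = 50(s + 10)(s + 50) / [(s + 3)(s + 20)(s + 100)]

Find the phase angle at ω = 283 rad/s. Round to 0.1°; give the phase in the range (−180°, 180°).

At s = jω = j283:
zero (s+10): 10 + j283 → |·| = √(10²+283²) = √80189 ≈ 283.18, ∠ = arctan(283/10) ≈ 87.98°
zero (s+50): 50 + j283 → |·| = √(50²+283²) = √82589 ≈ 287.38, ∠ = arctan(283/50) ≈ 79.98°
pole (s+3): 3 + j283 → |·| = √(3²+283²) = √80098 ≈ 283.02, ∠ = arctan(283/3) ≈ 89.39°
pole (s+20): 20 + j283 → |·| = √(20²+283²) = √80489 ≈ 283.71, ∠ = arctan(283/20) ≈ 85.96°
pole (s+100): 100 + j283 → |·| = √(100²+283²) = √90089 ≈ 300.15, ∠ = arctan(283/100) ≈ 70.54°
∠T = 167.96° − 245.89° = -77.93°

-77.9°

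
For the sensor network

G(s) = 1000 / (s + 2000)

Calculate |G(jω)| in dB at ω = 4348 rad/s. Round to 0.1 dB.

-13.6 dB

At s = jω = j4348:
pole (s+2000): 2000 + j4348 → |·| = √(2000²+4348²) = √22905104 ≈ 4785.9, ∠ = arctan(4348/2000) ≈ 65.30°
|G| = 1000 / 4785.9 ≈ 0.20895
Gain = 20 log₁₀(0.20895) ≈ -13.60 dB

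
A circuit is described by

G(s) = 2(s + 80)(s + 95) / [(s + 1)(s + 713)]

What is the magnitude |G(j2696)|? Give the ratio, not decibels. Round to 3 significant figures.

At s = jω = j2696:
zero (s+80): 80 + j2696 → |·| = √(80²+2696²) = √7274816 ≈ 2697.2, ∠ = arctan(2696/80) ≈ 88.30°
zero (s+95): 95 + j2696 → |·| = √(95²+2696²) = √7277441 ≈ 2697.7, ∠ = arctan(2696/95) ≈ 87.98°
pole (s+1): 1 + j2696 → |·| = √(1²+2696²) = √7268417 ≈ 2696, ∠ = arctan(2696/1) ≈ 89.98°
pole (s+713): 713 + j2696 → |·| = √(713²+2696²) = √7776785 ≈ 2788.7, ∠ = arctan(2696/713) ≈ 75.19°
|G| = 2 · 7.2762e+06 / 7.5183e+06 ≈ 1.9356

1.94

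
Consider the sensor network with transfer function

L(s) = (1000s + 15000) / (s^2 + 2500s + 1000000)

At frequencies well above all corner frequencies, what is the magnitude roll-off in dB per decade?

Each pole contributes −20 dB/decade at high frequency; each zero contributes +20 dB/decade.
Net: 1 zero(s) − 2 pole(s) → -20 dB/decade.

-20 dB/decade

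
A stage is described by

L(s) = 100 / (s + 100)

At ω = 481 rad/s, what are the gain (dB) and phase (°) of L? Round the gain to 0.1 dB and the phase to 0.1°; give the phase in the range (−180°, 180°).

-13.8 dB, -78.3°

At s = jω = j481:
pole (s+100): 100 + j481 → |·| = √(100²+481²) = √241361 ≈ 491.29, ∠ = arctan(481/100) ≈ 78.26°
|L| = 100 / 491.29 ≈ 0.20355
Gain = 20 log₁₀(0.20355) ≈ -13.83 dB
∠L = 0.00° − 78.26° = -78.26°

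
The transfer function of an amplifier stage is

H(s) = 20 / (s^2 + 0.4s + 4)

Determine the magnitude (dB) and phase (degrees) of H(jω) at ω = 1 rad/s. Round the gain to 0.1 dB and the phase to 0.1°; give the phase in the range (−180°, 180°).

16.4 dB, -7.6°

At s = jω = j1:
quadratic: (j1)² + 0.4·j1 + 4 = 3 + j0.4 → |·| ≈ 3.0265, ∠ ≈ 7.59°
|H| = 20 / 3.0265 ≈ 6.6083
Gain = 20 log₁₀(6.6083) ≈ 16.40 dB
∠H = 0.00° − 7.59° = -7.59°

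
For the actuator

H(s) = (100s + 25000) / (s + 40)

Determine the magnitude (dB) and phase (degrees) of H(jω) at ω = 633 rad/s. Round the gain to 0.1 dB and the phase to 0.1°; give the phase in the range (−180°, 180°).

40.6 dB, -17.9°

Substitute s = j633:
Numerator: 100(j633) + 25000 = 25000 + j63300
Denominator: (j633) + 40 = 40 + j633
|N| = √(25000² + 63300²) ≈ 68058, ∠N ≈ 68.45°
|D| = √(40² + 633²) ≈ 634.26, ∠D ≈ 86.38°
|H| = 68058 / 634.26 ≈ 107.3
Gain = 20 log₁₀(107.3) ≈ 40.61 dB
∠H = 68.45° − 86.38° = -17.93°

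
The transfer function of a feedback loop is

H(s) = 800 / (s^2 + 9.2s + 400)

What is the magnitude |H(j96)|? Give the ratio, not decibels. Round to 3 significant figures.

At s = jω = j96:
quadratic: (j96)² + 9.2·j96 + 400 = -8816 + j883.2 → |·| ≈ 8860.1, ∠ ≈ 174.28°
|H| = 800 / 8860.1 ≈ 0.090292

0.0903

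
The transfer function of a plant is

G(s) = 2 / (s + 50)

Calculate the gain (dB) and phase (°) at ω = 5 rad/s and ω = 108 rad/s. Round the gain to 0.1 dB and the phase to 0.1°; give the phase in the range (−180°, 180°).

Substitute s = j5:
Numerator: 2 = 2 + j0
Denominator: (j5) + 50 = 50 + j5
|N| = √(2² + 0²) ≈ 2, ∠N ≈ 0.00°
|D| = √(50² + 5²) ≈ 50.249, ∠D ≈ 5.71°
|G| = 2 / 50.249 ≈ 0.039802
Gain = 20 log₁₀(0.039802) ≈ -28.00 dB
∠G = 0.00° − 5.71° = -5.71°

Substitute s = j108:
Numerator: 2 = 2 + j0
Denominator: (j108) + 50 = 50 + j108
|N| = √(2² + 0²) ≈ 2, ∠N ≈ 0.00°
|D| = √(50² + 108²) ≈ 119.01, ∠D ≈ 65.16°
|G| = 2 / 119.01 ≈ 0.016805
Gain = 20 log₁₀(0.016805) ≈ -35.49 dB
∠G = 0.00° − 65.16° = -65.16°

ω = 5: -28.0 dB, -5.7°; ω = 108: -35.5 dB, -65.2°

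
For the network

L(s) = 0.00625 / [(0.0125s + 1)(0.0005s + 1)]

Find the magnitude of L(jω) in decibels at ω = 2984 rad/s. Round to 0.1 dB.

-80.6 dB

At ω = 2984 rad/s:
pole (1 + j2984·0.0125) = 1 + j37.3 → |·| ≈ 37.313, ∠ ≈ 88.46°
pole (1 + j2984·0.0005) = 1 + j1.492 → |·| ≈ 1.7961, ∠ ≈ 56.17°
|L| = 0.00625 · 1 / (37.313 · 1.7961) ≈ 9.3259e-05
Gain = 20 log₁₀(9.3259e-05) ≈ -80.61 dB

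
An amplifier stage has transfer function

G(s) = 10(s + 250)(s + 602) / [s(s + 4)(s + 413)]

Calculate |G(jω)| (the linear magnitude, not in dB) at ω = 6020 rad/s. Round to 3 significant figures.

0.00167

At s = jω = j6020:
zero (s+250): 250 + j6020 → |·| = √(250²+6020²) = √36302900 ≈ 6025.2, ∠ = arctan(6020/250) ≈ 87.62°
zero (s+602): 602 + j6020 → |·| = √(602²+6020²) = √36602804 ≈ 6050, ∠ = arctan(6020/602) ≈ 84.29°
pole (s+4): 4 + j6020 → |·| = √(4²+6020²) = √36240416 ≈ 6020, ∠ = arctan(6020/4) ≈ 89.96°
pole (s+413): 413 + j6020 → |·| = √(413²+6020²) = √36410969 ≈ 6034.2, ∠ = arctan(6020/413) ≈ 86.08°
pole at origin: |s| = 6020, ∠ = 90.00° (in denominator)
|G| = 10 · 3.6452e+07 / 2.1868e+11 ≈ 0.0016669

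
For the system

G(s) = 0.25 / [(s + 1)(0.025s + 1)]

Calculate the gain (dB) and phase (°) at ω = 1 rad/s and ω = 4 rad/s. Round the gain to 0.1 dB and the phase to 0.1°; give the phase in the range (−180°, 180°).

At ω = 1 rad/s:
pole (1 + j1·1) = 1 + j1 → |·| ≈ 1.4142, ∠ ≈ 45.00°
pole (1 + j1·0.025) = 1 + j0.025 → |·| ≈ 1.0003, ∠ ≈ 1.43°
|G| = 0.25 · 1 / (1.4142 · 1.0003) ≈ 0.17673
Gain = 20 log₁₀(0.17673) ≈ -15.05 dB
∠G = (0°) − (45.00° + 1.43°) = -46.43°

At ω = 4 rad/s:
pole (1 + j4·1) = 1 + j4 → |·| ≈ 4.1231, ∠ ≈ 75.96°
pole (1 + j4·0.025) = 1 + j0.1 → |·| ≈ 1.005, ∠ ≈ 5.71°
|G| = 0.25 · 1 / (4.1231 · 1.005) ≈ 0.060332
Gain = 20 log₁₀(0.060332) ≈ -24.39 dB
∠G = (0°) − (75.96° + 5.71°) = -81.67°

ω = 1: -15.1 dB, -46.4°; ω = 4: -24.4 dB, -81.7°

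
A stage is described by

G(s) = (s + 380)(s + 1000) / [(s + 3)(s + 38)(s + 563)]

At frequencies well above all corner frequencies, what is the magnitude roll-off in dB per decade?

-20 dB/decade

Each pole contributes −20 dB/decade at high frequency; each zero contributes +20 dB/decade.
Net: 2 zero(s) − 3 pole(s) → -20 dB/decade.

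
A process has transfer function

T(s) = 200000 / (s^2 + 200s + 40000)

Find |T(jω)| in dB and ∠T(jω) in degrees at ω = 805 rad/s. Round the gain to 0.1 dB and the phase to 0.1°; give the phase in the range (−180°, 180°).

-10.0 dB, -165.2°

At s = jω = j805:
quadratic: (j805)² + 200·j805 + 40000 = -608025 + j161000 → |·| ≈ 6.2898e+05, ∠ ≈ 165.17°
|T| = 200000 / 6.2898e+05 ≈ 0.31798
Gain = 20 log₁₀(0.31798) ≈ -9.95 dB
∠T = 0.00° − 165.17° = -165.17°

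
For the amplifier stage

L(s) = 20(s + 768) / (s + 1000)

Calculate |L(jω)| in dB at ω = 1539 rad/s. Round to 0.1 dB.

At s = jω = j1539:
zero (s+768): 768 + j1539 → |·| = √(768²+1539²) = √2958345 ≈ 1720, ∠ = arctan(1539/768) ≈ 63.48°
pole (s+1000): 1000 + j1539 → |·| = √(1000²+1539²) = √3368521 ≈ 1835.4, ∠ = arctan(1539/1000) ≈ 56.99°
|L| = 20 · 1720 / 1835.4 ≈ 18.743
Gain = 20 log₁₀(18.743) ≈ 25.46 dB

25.5 dB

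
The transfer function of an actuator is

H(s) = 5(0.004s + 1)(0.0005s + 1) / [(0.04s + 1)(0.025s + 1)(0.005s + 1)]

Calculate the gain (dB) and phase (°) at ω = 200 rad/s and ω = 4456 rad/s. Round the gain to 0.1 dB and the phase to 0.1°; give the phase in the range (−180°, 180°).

At ω = 200 rad/s:
zero (1 + j200·0.004) = 1 + j0.8 → |·| ≈ 1.2806, ∠ ≈ 38.66°
zero (1 + j200·0.0005) = 1 + j0.1 → |·| ≈ 1.005, ∠ ≈ 5.71°
pole (1 + j200·0.04) = 1 + j8 → |·| ≈ 8.0623, ∠ ≈ 82.87°
pole (1 + j200·0.025) = 1 + j5 → |·| ≈ 5.099, ∠ ≈ 78.69°
pole (1 + j200·0.005) = 1 + j1 → |·| ≈ 1.4142, ∠ ≈ 45.00°
|H| = 5 · 1.2806 · 1.005 / (8.0623 · 5.099 · 1.4142) ≈ 0.11069
Gain = 20 log₁₀(0.11069) ≈ -19.12 dB
∠H = (38.66° + 5.71°) − (82.87° + 78.69° + 45.00°) = -162.19°

At ω = 4456 rad/s:
zero (1 + j4456·0.004) = 1 + j17.824 → |·| ≈ 17.852, ∠ ≈ 86.79°
zero (1 + j4456·0.0005) = 1 + j2.228 → |·| ≈ 2.4421, ∠ ≈ 65.83°
pole (1 + j4456·0.04) = 1 + j178.24 → |·| ≈ 178.24, ∠ ≈ 89.68°
pole (1 + j4456·0.025) = 1 + j111.4 → |·| ≈ 111.4, ∠ ≈ 89.49°
pole (1 + j4456·0.005) = 1 + j22.28 → |·| ≈ 22.302, ∠ ≈ 87.43°
|H| = 5 · 17.852 · 2.4421 / (178.24 · 111.4 · 22.302) ≈ 0.00049225
Gain = 20 log₁₀(0.00049225) ≈ -66.16 dB
∠H = (86.79° + 65.83°) − (89.68° + 89.49° + 87.43°) = -113.98°

ω = 200: -19.1 dB, -162.2°; ω = 4456: -66.2 dB, -114.0°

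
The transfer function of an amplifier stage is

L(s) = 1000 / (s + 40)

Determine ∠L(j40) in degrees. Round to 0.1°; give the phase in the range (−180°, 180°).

-45.0°

Substitute s = j40:
Numerator: 1000 = 1000 + j0
Denominator: (j40) + 40 = 40 + j40
|N| = √(1000² + 0²) ≈ 1000, ∠N ≈ 0.00°
|D| = √(40² + 40²) ≈ 56.569, ∠D ≈ 45.00°
∠L = 0.00° − 45.00° = -45.00°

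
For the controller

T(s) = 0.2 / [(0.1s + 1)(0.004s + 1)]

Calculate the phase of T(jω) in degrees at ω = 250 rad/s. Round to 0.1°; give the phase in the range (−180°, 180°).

At ω = 250 rad/s:
pole (1 + j250·0.1) = 1 + j25 → |·| ≈ 25.02, ∠ ≈ 87.71°
pole (1 + j250·0.004) = 1 + j1 → |·| ≈ 1.4142, ∠ ≈ 45.00°
∠T = (0°) − (87.71° + 45.00°) = -132.71°

-132.7°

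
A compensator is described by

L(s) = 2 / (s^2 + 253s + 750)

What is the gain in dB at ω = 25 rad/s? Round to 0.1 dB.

Substitute s = j25:
Numerator: 2 = 2 + j0
Denominator: (j25)^2 + 253(j25) + 750 = 125 + j6325
|N| = √(2² + 0²) ≈ 2, ∠N ≈ 0.00°
|D| = √(125² + 6325²) ≈ 6326.2, ∠D ≈ 88.87°
|L| = 2 / 6326.2 ≈ 0.00031615
Gain = 20 log₁₀(0.00031615) ≈ -70.00 dB

-70.0 dB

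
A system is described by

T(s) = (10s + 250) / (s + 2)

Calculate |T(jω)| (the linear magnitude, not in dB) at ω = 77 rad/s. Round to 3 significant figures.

Substitute s = j77:
Numerator: 10(j77) + 250 = 250 + j770
Denominator: (j77) + 2 = 2 + j77
|N| = √(250² + 770²) ≈ 809.57, ∠N ≈ 72.01°
|D| = √(2² + 77²) ≈ 77.026, ∠D ≈ 88.51°
|T| = 809.57 / 77.026 ≈ 10.51

10.5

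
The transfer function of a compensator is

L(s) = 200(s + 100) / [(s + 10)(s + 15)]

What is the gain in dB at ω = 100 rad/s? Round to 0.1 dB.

At s = jω = j100:
zero (s+100): 100 + j100 → |·| = √(100²+100²) = √20000 ≈ 141.42, ∠ = arctan(100/100) ≈ 45.00°
pole (s+10): 10 + j100 → |·| = √(10²+100²) = √10100 ≈ 100.5, ∠ = arctan(100/10) ≈ 84.29°
pole (s+15): 15 + j100 → |·| = √(15²+100²) = √10225 ≈ 101.12, ∠ = arctan(100/15) ≈ 81.47°
|L| = 200 · 141.42 / 10163 ≈ 2.783
Gain = 20 log₁₀(2.783) ≈ 8.89 dB

8.9 dB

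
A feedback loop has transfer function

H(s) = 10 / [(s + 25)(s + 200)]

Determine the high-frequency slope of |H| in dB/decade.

Each pole contributes −20 dB/decade at high frequency; each zero contributes +20 dB/decade.
Net: 0 zero(s) − 2 pole(s) → -40 dB/decade.

-40 dB/decade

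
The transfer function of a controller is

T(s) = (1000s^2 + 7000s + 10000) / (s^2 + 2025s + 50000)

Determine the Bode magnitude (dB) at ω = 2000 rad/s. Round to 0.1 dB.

57.0 dB

Substitute s = j2000:
Numerator: 1000(j2000)^2 + 7000(j2000) + 10000 = -3999990000 + j14000000
Denominator: (j2000)^2 + 2025(j2000) + 50000 = -3950000 + j4050000
|N| = √(3999990000² + 14000000²) ≈ 4e+09, ∠N ≈ 179.80°
|D| = √(3950000² + 4050000²) ≈ 5.6573e+06, ∠D ≈ 134.28°
|T| = 4e+09 / 5.6573e+06 ≈ 707.05
Gain = 20 log₁₀(707.05) ≈ 56.99 dB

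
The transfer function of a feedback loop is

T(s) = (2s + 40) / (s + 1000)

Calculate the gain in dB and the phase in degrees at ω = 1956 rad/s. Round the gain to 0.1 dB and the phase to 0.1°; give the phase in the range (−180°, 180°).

Substitute s = j1956:
Numerator: 2(j1956) + 40 = 40 + j3912
Denominator: (j1956) + 1000 = 1000 + j1956
|N| = √(40² + 3912²) ≈ 3912.2, ∠N ≈ 89.41°
|D| = √(1000² + 1956²) ≈ 2196.8, ∠D ≈ 62.92°
|T| = 3912.2 / 2196.8 ≈ 1.7809
Gain = 20 log₁₀(1.7809) ≈ 5.01 dB
∠T = 89.41° − 62.92° = 26.49°

5.0 dB, 26.5°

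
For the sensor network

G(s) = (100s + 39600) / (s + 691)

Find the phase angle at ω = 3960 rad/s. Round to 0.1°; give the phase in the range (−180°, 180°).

Substitute s = j3960:
Numerator: 100(j3960) + 39600 = 39600 + j396000
Denominator: (j3960) + 691 = 691 + j3960
|N| = √(39600² + 396000²) ≈ 3.9798e+05, ∠N ≈ 84.29°
|D| = √(691² + 3960²) ≈ 4019.8, ∠D ≈ 80.10°
∠G = 84.29° − 80.10° = 4.19°

4.2°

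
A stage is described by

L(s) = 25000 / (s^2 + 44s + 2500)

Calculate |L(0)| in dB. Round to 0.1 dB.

20.0 dB

L(0) = 25000 / 2500 = 10
20 log₁₀(10) ≈ 20.00 dB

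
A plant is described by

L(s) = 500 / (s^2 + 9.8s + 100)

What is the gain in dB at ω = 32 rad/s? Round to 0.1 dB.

-5.8 dB

At s = jω = j32:
quadratic: (j32)² + 9.8·j32 + 100 = -924 + j313.6 → |·| ≈ 975.77, ∠ ≈ 161.25°
|L| = 500 / 975.77 ≈ 0.51242
Gain = 20 log₁₀(0.51242) ≈ -5.81 dB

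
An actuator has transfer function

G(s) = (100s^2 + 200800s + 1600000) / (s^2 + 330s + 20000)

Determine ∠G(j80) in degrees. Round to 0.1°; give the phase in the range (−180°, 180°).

Substitute s = j80:
Numerator: 100(j80)^2 + 200800(j80) + 1600000 = 960000 + j16064000
Denominator: (j80)^2 + 330(j80) + 20000 = 13600 + j26400
|N| = √(960000² + 16064000²) ≈ 1.6093e+07, ∠N ≈ 86.58°
|D| = √(13600² + 26400²) ≈ 29697, ∠D ≈ 62.74°
∠G = 86.58° − 62.74° = 23.84°

23.8°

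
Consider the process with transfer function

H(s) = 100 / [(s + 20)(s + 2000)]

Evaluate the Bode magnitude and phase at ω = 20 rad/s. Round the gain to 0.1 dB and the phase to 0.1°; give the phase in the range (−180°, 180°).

-55.1 dB, -45.6°

At s = jω = j20:
pole (s+20): 20 + j20 → |·| = √(20²+20²) = √800 ≈ 28.284, ∠ = arctan(20/20) ≈ 45.00°
pole (s+2000): 2000 + j20 → |·| = √(2000²+20²) = √4000400 ≈ 2000.1, ∠ = arctan(20/2000) ≈ 0.57°
|H| = 100 / 56571 ≈ 0.0017677
Gain = 20 log₁₀(0.0017677) ≈ -55.05 dB
∠H = 0.00° − 45.57° = -45.57°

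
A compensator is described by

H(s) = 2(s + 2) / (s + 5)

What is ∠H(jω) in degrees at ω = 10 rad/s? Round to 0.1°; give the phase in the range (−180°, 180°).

15.3°

At s = jω = j10:
zero (s+2): 2 + j10 → |·| = √(2²+10²) = √104 ≈ 10.198, ∠ = arctan(10/2) ≈ 78.69°
pole (s+5): 5 + j10 → |·| = √(5²+10²) = √125 ≈ 11.18, ∠ = arctan(10/5) ≈ 63.43°
∠H = 78.69° − 63.43° = 15.26°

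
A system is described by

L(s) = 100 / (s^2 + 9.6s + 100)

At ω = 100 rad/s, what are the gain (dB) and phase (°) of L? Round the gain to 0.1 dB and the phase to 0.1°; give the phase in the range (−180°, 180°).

At s = jω = j100:
quadratic: (j100)² + 9.6·j100 + 100 = -9900 + j960 → |·| ≈ 9946.4, ∠ ≈ 174.46°
|L| = 100 / 9946.4 ≈ 0.010054
Gain = 20 log₁₀(0.010054) ≈ -39.95 dB
∠L = 0.00° − 174.46° = -174.46°

-40.0 dB, -174.5°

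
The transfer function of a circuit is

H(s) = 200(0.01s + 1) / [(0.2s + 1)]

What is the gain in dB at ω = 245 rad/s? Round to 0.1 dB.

20.7 dB

At ω = 245 rad/s:
zero (1 + j245·0.01) = 1 + j2.45 → |·| ≈ 2.6462, ∠ ≈ 67.80°
pole (1 + j245·0.2) = 1 + j49 → |·| ≈ 49.01, ∠ ≈ 88.83°
|H| = 200 · 2.6462 / (49.01) ≈ 10.799
Gain = 20 log₁₀(10.799) ≈ 20.67 dB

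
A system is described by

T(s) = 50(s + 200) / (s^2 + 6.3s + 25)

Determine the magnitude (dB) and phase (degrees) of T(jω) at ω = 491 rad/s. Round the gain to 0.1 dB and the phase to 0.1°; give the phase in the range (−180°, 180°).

At s = jω = j491:
zero (s+200): 200 + j491 → |·| = √(200²+491²) = √281081 ≈ 530.17, ∠ = arctan(491/200) ≈ 67.84°
quadratic: (j491)² + 6.3·j491 + 25 = -241056 + j3093.3 → |·| ≈ 2.4108e+05, ∠ ≈ 179.26°
|T| = 50 · 530.17 / 2.4108e+05 ≈ 0.10996
Gain = 20 log₁₀(0.10996) ≈ -19.18 dB
∠T = 67.84° − 179.26° = -111.42°

-19.2 dB, -111.4°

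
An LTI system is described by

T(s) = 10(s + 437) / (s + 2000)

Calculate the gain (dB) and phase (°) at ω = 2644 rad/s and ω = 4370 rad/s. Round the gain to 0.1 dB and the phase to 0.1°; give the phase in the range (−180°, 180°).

At s = jω = j2644:
zero (s+437): 437 + j2644 → |·| = √(437²+2644²) = √7181705 ≈ 2679.9, ∠ = arctan(2644/437) ≈ 80.62°
pole (s+2000): 2000 + j2644 → |·| = √(2000²+2644²) = √10990736 ≈ 3315.2, ∠ = arctan(2644/2000) ≈ 52.90°
|T| = 10 · 2679.9 / 3315.2 ≈ 8.0837
Gain = 20 log₁₀(8.0837) ≈ 18.15 dB
∠T = 80.62° − 52.90° = 27.72°

At s = jω = j4370:
zero (s+437): 437 + j4370 → |·| = √(437²+4370²) = √19287869 ≈ 4391.8, ∠ = arctan(4370/437) ≈ 84.29°
pole (s+2000): 2000 + j4370 → |·| = √(2000²+4370²) = √23096900 ≈ 4805.9, ∠ = arctan(4370/2000) ≈ 65.41°
|T| = 10 · 4391.8 / 4805.9 ≈ 9.1384
Gain = 20 log₁₀(9.1384) ≈ 19.22 dB
∠T = 84.29° − 65.41° = 18.88°

ω = 2644: 18.2 dB, 27.7°; ω = 4370: 19.2 dB, 18.9°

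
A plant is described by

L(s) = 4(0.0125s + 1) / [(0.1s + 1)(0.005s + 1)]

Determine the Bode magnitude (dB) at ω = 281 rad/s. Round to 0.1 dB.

-10.4 dB

At ω = 281 rad/s:
zero (1 + j281·0.0125) = 1 + j3.5125 → |·| ≈ 3.6521, ∠ ≈ 74.11°
pole (1 + j281·0.1) = 1 + j28.1 → |·| ≈ 28.118, ∠ ≈ 87.96°
pole (1 + j281·0.005) = 1 + j1.405 → |·| ≈ 1.7245, ∠ ≈ 54.56°
|L| = 4 · 3.6521 / (28.118 · 1.7245) ≈ 0.30127
Gain = 20 log₁₀(0.30127) ≈ -10.42 dB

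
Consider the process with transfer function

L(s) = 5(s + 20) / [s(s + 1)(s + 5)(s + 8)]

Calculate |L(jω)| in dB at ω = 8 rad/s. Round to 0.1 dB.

At s = jω = j8:
zero (s+20): 20 + j8 → |·| = √(20²+8²) = √464 ≈ 21.541, ∠ = arctan(8/20) ≈ 21.80°
pole (s+1): 1 + j8 → |·| = √(1²+8²) = √65 ≈ 8.0623, ∠ = arctan(8/1) ≈ 82.87°
pole (s+5): 5 + j8 → |·| = √(5²+8²) = √89 ≈ 9.434, ∠ = arctan(8/5) ≈ 57.99°
pole (s+8): 8 + j8 → |·| = √(8²+8²) = √128 ≈ 11.314, ∠ = arctan(8/8) ≈ 45.00°
pole at origin: |s| = 8, ∠ = 90.00° (in denominator)
|L| = 5 · 21.541 / 6884.3 ≈ 0.015645
Gain = 20 log₁₀(0.015645) ≈ -36.11 dB

-36.1 dB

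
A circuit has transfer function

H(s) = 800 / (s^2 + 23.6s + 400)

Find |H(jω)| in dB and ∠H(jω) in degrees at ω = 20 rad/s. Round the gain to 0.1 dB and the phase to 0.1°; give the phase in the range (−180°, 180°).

At s = jω = j20:
quadratic: (j20)² + 23.6·j20 + 400 = 0 + j472 → |·| ≈ 472, ∠ ≈ 90.00°
|H| = 800 / 472 ≈ 1.6949
Gain = 20 log₁₀(1.6949) ≈ 4.58 dB
∠H = 0.00° − 90.00° = -90.00°

4.6 dB, -90.0°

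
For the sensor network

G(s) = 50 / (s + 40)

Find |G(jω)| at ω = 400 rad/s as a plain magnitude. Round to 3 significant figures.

At s = jω = j400:
pole (s+40): 40 + j400 → |·| = √(40²+400²) = √161600 ≈ 402, ∠ = arctan(400/40) ≈ 84.29°
|G| = 50 / 402 ≈ 0.12438

0.124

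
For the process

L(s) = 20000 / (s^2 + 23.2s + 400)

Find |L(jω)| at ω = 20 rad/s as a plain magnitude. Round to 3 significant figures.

At s = jω = j20:
quadratic: (j20)² + 23.2·j20 + 400 = 0 + j464 → |·| ≈ 464, ∠ ≈ 90.00°
|L| = 20000 / 464 ≈ 43.103

43.1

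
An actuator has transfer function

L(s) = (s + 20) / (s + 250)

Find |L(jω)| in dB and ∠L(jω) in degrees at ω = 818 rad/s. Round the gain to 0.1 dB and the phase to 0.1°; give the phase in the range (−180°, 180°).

At s = jω = j818:
zero (s+20): 20 + j818 → |·| = √(20²+818²) = √669524 ≈ 818.24, ∠ = arctan(818/20) ≈ 88.60°
pole (s+250): 250 + j818 → |·| = √(250²+818²) = √731624 ≈ 855.35, ∠ = arctan(818/250) ≈ 73.01°
|L| = 1 · 818.24 / 855.35 ≈ 0.95661
Gain = 20 log₁₀(0.95661) ≈ -0.39 dB
∠L = 88.60° − 73.01° = 15.59°

-0.4 dB, 15.6°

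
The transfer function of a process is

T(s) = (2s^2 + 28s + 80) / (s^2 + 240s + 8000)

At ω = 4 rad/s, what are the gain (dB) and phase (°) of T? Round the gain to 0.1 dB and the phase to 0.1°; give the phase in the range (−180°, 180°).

Substitute s = j4:
Numerator: 2(j4)^2 + 28(j4) + 80 = 48 + j112
Denominator: (j4)^2 + 240(j4) + 8000 = 7984 + j960
|N| = √(48² + 112²) ≈ 121.85, ∠N ≈ 66.80°
|D| = √(7984² + 960²) ≈ 8041.5, ∠D ≈ 6.86°
|T| = 121.85 / 8041.5 ≈ 0.015153
Gain = 20 log₁₀(0.015153) ≈ -36.39 dB
∠T = 66.80° − 6.86° = 59.94°

-36.4 dB, 59.9°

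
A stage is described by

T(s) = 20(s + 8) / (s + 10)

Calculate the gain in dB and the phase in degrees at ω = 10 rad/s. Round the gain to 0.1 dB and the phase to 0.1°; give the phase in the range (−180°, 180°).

At s = jω = j10:
zero (s+8): 8 + j10 → |·| = √(8²+10²) = √164 ≈ 12.806, ∠ = arctan(10/8) ≈ 51.34°
pole (s+10): 10 + j10 → |·| = √(10²+10²) = √200 ≈ 14.142, ∠ = arctan(10/10) ≈ 45.00°
|T| = 20 · 12.806 / 14.142 ≈ 18.111
Gain = 20 log₁₀(18.111) ≈ 25.16 dB
∠T = 51.34° − 45.00° = 6.34°

25.2 dB, 6.3°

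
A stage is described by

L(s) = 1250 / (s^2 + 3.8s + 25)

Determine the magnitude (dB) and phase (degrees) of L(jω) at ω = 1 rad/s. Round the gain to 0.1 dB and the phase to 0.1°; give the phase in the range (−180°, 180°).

34.2 dB, -9.0°

At s = jω = j1:
quadratic: (j1)² + 3.8·j1 + 25 = 24 + j3.8 → |·| ≈ 24.299, ∠ ≈ 9.00°
|L| = 1250 / 24.299 ≈ 51.442
Gain = 20 log₁₀(51.442) ≈ 34.23 dB
∠L = 0.00° − 9.00° = -9.00°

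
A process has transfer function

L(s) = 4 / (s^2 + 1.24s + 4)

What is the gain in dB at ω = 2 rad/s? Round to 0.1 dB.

4.2 dB

At s = jω = j2:
quadratic: (j2)² + 1.24·j2 + 4 = 0 + j2.48 → |·| ≈ 2.48, ∠ ≈ 90.00°
|L| = 4 / 2.48 ≈ 1.6129
Gain = 20 log₁₀(1.6129) ≈ 4.15 dB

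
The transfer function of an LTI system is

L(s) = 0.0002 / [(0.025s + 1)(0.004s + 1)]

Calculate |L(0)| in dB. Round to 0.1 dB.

-74.0 dB

L(0) = 0.0002 · 1 / 1 = 0.0002
20 log₁₀(0.0002) ≈ -73.98 dB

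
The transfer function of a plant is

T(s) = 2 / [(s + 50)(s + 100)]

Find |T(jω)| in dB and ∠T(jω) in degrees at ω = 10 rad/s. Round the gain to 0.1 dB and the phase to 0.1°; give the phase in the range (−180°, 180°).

-68.2 dB, -17.0°

At s = jω = j10:
pole (s+50): 50 + j10 → |·| = √(50²+10²) = √2600 ≈ 50.99, ∠ = arctan(10/50) ≈ 11.31°
pole (s+100): 100 + j10 → |·| = √(100²+10²) = √10100 ≈ 100.5, ∠ = arctan(10/100) ≈ 5.71°
|T| = 2 / 5124.5 ≈ 0.00039028
Gain = 20 log₁₀(0.00039028) ≈ -68.17 dB
∠T = 0.00° − 17.02° = -17.02°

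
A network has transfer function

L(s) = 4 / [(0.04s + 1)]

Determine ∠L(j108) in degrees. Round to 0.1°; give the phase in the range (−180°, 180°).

-77.0°

At ω = 108 rad/s:
pole (1 + j108·0.04) = 1 + j4.32 → |·| ≈ 4.4342, ∠ ≈ 76.97°
∠L = (0°) − (76.97°) = -76.97°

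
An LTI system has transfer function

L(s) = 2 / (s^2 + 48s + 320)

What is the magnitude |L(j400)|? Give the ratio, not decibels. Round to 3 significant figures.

Substitute s = j400:
Numerator: 2 = 2 + j0
Denominator: (j400)^2 + 48(j400) + 320 = -159680 + j19200
|N| = √(2² + 0²) ≈ 2, ∠N ≈ 0.00°
|D| = √(159680² + 19200²) ≈ 1.6083e+05, ∠D ≈ 173.14°
|L| = 2 / 1.6083e+05 ≈ 1.2435e-05

1.24e-05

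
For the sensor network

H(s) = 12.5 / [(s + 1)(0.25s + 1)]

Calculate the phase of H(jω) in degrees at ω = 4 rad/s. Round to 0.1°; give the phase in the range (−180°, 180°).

-121.0°

At ω = 4 rad/s:
pole (1 + j4·1) = 1 + j4 → |·| ≈ 4.1231, ∠ ≈ 75.96°
pole (1 + j4·0.25) = 1 + j1 → |·| ≈ 1.4142, ∠ ≈ 45.00°
∠H = (0°) − (75.96° + 45.00°) = -120.96°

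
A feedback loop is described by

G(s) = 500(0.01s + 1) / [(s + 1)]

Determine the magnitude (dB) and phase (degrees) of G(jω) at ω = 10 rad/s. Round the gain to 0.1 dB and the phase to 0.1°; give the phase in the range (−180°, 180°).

34.0 dB, -78.6°

At ω = 10 rad/s:
zero (1 + j10·0.01) = 1 + j0.1 → |·| ≈ 1.005, ∠ ≈ 5.71°
pole (1 + j10·1) = 1 + j10 → |·| ≈ 10.05, ∠ ≈ 84.29°
|G| = 500 · 1.005 / (10.05) ≈ 50
Gain = 20 log₁₀(50) ≈ 33.98 dB
∠G = (5.71°) − (84.29°) = -78.58°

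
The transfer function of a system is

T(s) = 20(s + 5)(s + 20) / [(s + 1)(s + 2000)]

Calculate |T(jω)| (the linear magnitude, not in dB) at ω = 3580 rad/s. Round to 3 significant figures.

17.5

At s = jω = j3580:
zero (s+5): 5 + j3580 → |·| = √(5²+3580²) = √12816425 ≈ 3580, ∠ = arctan(3580/5) ≈ 89.92°
zero (s+20): 20 + j3580 → |·| = √(20²+3580²) = √12816800 ≈ 3580.1, ∠ = arctan(3580/20) ≈ 89.68°
pole (s+1): 1 + j3580 → |·| = √(1²+3580²) = √12816401 ≈ 3580, ∠ = arctan(3580/1) ≈ 89.98°
pole (s+2000): 2000 + j3580 → |·| = √(2000²+3580²) = √16816400 ≈ 4100.8, ∠ = arctan(3580/2000) ≈ 60.81°
|T| = 20 · 1.2817e+07 / 1.4681e+07 ≈ 17.461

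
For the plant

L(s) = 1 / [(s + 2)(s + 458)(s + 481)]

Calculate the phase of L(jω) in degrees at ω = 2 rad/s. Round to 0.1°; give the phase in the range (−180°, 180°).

At s = jω = j2:
pole (s+2): 2 + j2 → |·| = √(2²+2²) = √8 ≈ 2.8284, ∠ = arctan(2/2) ≈ 45.00°
pole (s+458): 458 + j2 → |·| = √(458²+2²) = √209768 ≈ 458, ∠ = arctan(2/458) ≈ 0.25°
pole (s+481): 481 + j2 → |·| = √(481²+2²) = √231365 ≈ 481, ∠ = arctan(2/481) ≈ 0.24°
∠L = 0.00° − 45.49° = -45.49°

-45.5°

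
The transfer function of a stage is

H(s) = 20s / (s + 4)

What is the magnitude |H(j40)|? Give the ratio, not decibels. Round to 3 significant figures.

19.9

At s = jω = j40:
zero at origin: s = j40 → |·| = 40, ∠ = 90.00°
pole (s+4): 4 + j40 → |·| = √(4²+40²) = √1616 ≈ 40.2, ∠ = arctan(40/4) ≈ 84.29°
|H| = 20 · 40 / 40.2 ≈ 19.9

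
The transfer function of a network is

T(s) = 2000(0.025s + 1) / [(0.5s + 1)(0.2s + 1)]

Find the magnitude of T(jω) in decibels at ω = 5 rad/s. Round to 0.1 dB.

At ω = 5 rad/s:
zero (1 + j5·0.025) = 1 + j0.125 → |·| ≈ 1.0078, ∠ ≈ 7.13°
pole (1 + j5·0.5) = 1 + j2.5 → |·| ≈ 2.6926, ∠ ≈ 68.20°
pole (1 + j5·0.2) = 1 + j1 → |·| ≈ 1.4142, ∠ ≈ 45.00°
|T| = 2000 · 1.0078 / (2.6926 · 1.4142) ≈ 529.32
Gain = 20 log₁₀(529.32) ≈ 54.47 dB

54.5 dB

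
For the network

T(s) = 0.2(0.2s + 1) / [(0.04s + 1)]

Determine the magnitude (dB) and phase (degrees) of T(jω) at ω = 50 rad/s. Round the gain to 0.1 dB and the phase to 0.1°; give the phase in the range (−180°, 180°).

-0.9 dB, 20.9°

At ω = 50 rad/s:
zero (1 + j50·0.2) = 1 + j10 → |·| ≈ 10.05, ∠ ≈ 84.29°
pole (1 + j50·0.04) = 1 + j2 → |·| ≈ 2.2361, ∠ ≈ 63.43°
|T| = 0.2 · 10.05 / (2.2361) ≈ 0.89889
Gain = 20 log₁₀(0.89889) ≈ -0.93 dB
∠T = (84.29°) − (63.43°) = 20.86°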